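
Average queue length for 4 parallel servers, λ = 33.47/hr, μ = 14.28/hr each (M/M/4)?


a = λ/μ = 2.3438; ρ = a/4 = 0.5860
P₀ = 0.088702
Lq = P₀·a^c·ρ / (c!·(1−ρ)²) = 0.088702·30.17936·0.5860/(24·0.17143)
= 0.38125

Final: 0.38125


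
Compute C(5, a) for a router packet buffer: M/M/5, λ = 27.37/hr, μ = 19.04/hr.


a = λ/μ = 1.4375; ρ = a/5 = 0.2875
P₀ = 0.237220 (from M/M/c formula)
C(c,a) = [a^c/(c!(1−ρ))]·P₀ = [6.13818/(120·0.7125)]·0.237220
= 0.07179·0.237220 = 0.017030

Final: 0.017030


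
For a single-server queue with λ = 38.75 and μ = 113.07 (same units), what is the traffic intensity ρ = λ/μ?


ρ = λ/μ = 38.75/113.07 = 0.3427

Final: 0.3427


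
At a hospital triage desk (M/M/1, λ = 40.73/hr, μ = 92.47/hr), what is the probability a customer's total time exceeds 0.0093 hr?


W ~ Exponential(μ−λ) for M/M/1.
μ − λ = 92.47 − 40.73 = 51.7400
P(W > t) = e^{−(μ−λ)t} = e^{−0.4812} = 0.618052

Final: 0.618052


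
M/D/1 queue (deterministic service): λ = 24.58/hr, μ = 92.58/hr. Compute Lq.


ρ = 24.58/92.58 = 0.2655
M/D/1: Lq = ρ²/(2(1−ρ)) = 0.07049/(2·0.7345) = 0.04799

Final: 0.04799


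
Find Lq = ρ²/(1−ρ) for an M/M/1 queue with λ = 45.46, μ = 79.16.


ρ = 45.46/79.16 = 0.5743
Lq = ρ²/(1−ρ) = 0.3298/0.4257 = 0.7747

Final: 0.7747


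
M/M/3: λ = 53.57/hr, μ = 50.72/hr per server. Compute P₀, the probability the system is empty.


a = λ/μ = 53.57/50.72 = 1.0562; ρ = a/c = 0.3521
Σ_{k=0}^{2} a^k/k! (terms k=0..2) = 1.00000 + 1.05619 + 0.55777 = 2.61396
Tail: a^3/(3!(1−ρ)) = 1.17822/(6·0.6479) = 0.30307
P₀ = 1/(2.61396 + 0.30307) = 1/2.91703 = 0.342814

Final: 0.342814


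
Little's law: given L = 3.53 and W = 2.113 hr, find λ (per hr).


λ = L/W = 3.53/2.113 = 1.6706 /hr

Final: 1.6706 /hr


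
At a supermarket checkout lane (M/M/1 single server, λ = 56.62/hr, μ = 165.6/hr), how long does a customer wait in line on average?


ρ = 56.62/165.6 = 0.3419
Wq = ρ/(μ−λ) = 0.3419/(165.6 − 56.62) = 0.3419/108.98 = 0.003137 hr

Final: 0.003137 hr


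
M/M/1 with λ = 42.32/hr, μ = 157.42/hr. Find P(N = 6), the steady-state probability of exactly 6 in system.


ρ = 42.32/157.42 = 0.2688
P_n = (1−ρ)·ρ^n = (1 − 0.2688)·0.2688^6 = 0.7312·0.0003775 = 0.0002760

Final: 0.0002760


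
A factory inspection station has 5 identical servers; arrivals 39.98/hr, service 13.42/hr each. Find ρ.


ρ = λ/(cμ) = 39.98/(5·13.42) = 39.98/67.10 = 0.5958

Final: 0.5958


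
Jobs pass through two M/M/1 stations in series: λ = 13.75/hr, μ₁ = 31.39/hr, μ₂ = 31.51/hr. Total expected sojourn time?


Each node sees arrival rate λ = 13.75/hr (tandem ⇒ throughput preserved).
W₁ = 1/(μ₁−λ) = 1/(31.39−13.75) = 0.05669 hr
W₂ = 1/(μ₂−λ) = 1/(31.51−13.75) = 0.05631 hr
W_total = W₁ + W₂ = 0.05669 + 0.05631 = 0.11300 hr

Final: 0.11300 hr


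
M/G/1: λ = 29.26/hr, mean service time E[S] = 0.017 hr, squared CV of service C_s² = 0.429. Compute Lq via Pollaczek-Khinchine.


ρ = λ·E[S] = 29.26·0.017 = 0.4974
Lq = ρ²(1+C_s²)/(2(1−ρ)) = 0.2474·(1+0.429)/(2·0.5026)
= 0.2474·1.4290/1.0052 = 0.35176

Final: 0.35176


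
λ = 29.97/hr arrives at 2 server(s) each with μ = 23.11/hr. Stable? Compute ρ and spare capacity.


Total capacity cμ = 2·23.11 = 46.22/hr
ρ = λ/(cμ) = 29.97/46.22 = 0.6484
Stable ⇔ ρ < 1: YES
Spare capacity = cμ − λ = 46.22 − 29.97 = 16.25/hr

Final: ρ = 0.6484; stable; margin = 16.25/hr


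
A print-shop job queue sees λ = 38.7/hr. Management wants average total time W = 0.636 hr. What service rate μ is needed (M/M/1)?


W = 1/(μ−λ) ⇒ μ − λ = 1/W = 1/0.636 = 1.5723
μ = λ + 1/W = 38.7 + 1.5723 = 40.2723 per hr

Final: 40.2723 /hr


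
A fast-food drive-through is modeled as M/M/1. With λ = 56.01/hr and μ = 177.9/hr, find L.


ρ = λ/μ = 56.01/177.9 = 0.3148
L = ρ/(1−ρ) = 0.3148/(1 − 0.3148) = 0.3148/0.6852 = 0.4595

Final: 0.4595


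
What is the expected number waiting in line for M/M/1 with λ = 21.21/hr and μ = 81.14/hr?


ρ = 21.21/81.14 = 0.2614
Lq = ρ²/(1−ρ) = 0.06833/0.7386 = 0.09251

Final: 0.09251


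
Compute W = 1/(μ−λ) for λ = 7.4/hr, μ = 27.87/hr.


W = 1/(μ−λ) = 1/(27.87 − 7.4) = 1/20.47 = 0.04885 hr

Final: 0.04885 hr


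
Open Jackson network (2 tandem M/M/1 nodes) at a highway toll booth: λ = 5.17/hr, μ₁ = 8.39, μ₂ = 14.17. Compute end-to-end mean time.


Each node sees arrival rate λ = 5.17/hr (tandem ⇒ throughput preserved).
W₁ = 1/(μ₁−λ) = 1/(8.39−5.17) = 0.31056 hr
W₂ = 1/(μ₂−λ) = 1/(14.17−5.17) = 0.11111 hr
W_total = W₁ + W₂ = 0.31056 + 0.11111 = 0.42167 hr

Final: 0.42167 hr


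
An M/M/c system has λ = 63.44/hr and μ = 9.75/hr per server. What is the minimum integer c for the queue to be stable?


Stability requires cμ > λ ⇔ c > λ/μ.
λ/μ = 63.44/9.75 = 6.5067
Minimum integer c = ⌊6.5067⌋ + 1 = 7
Check: 7·9.75 = 68.25 > 63.44, while 6·9.75 = 58.50 ≤ 63.44

Final: 7 servers


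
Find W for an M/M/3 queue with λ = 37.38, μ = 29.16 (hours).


a = 1.2819; ρ = 0.4273; P₀ = 0.269068
Lq = P₀·a^c·ρ/(c!(1−ρ)²) = 0.12307
Wq = Lq/λ = 0.12307/37.38 = 0.003292 hr
W = Wq + 1/μ = 0.003292 + 0.03429 = 0.03759 hr

Final: 0.03759 hr


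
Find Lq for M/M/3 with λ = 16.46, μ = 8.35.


a = λ/μ = 1.9713; ρ = a/3 = 0.6571
P₀ = 0.115778
Lq = P₀·a^c·ρ / (c!·(1−ρ)²) = 0.115778·7.66002·0.6571/(6·0.11759)
= 0.82596

Final: 0.82596


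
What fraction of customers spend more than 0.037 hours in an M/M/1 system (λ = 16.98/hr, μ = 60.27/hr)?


W ~ Exponential(μ−λ) for M/M/1.
μ − λ = 60.27 − 16.98 = 43.2900
P(W > t) = e^{−(μ−λ)t} = e^{−1.6017} = 0.201548

Final: 0.201548


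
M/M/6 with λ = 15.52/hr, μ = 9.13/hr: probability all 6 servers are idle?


a = λ/μ = 15.52/9.13 = 1.6999; ρ = a/c = 0.2833
Σ_{k=0}^{5} a^k/k! (terms k=0..5) = 1.00000 + 1.69989 + 1.44481 + 0.81868 + 0.34791 + 0.11828 = 5.42958
Tail: a^6/(6!(1−ρ)) = 24.12824/(720·0.7167) = 0.04676
P₀ = 1/(5.42958 + 0.04676) = 1/5.47634 = 0.182604

Final: 0.182604


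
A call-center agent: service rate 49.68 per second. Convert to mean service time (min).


Mean service time = 1/μ = 1/49.68 second = 0.02013 second
In minutes: 0.02013 × 0.0166667 = 0.0003355 min

Final: 0.0003355 min


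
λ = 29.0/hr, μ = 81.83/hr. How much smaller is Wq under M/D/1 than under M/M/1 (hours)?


ρ = 29.0/81.83 = 0.3544
Wq(M/M/1) = ρ/(μ−λ) = 0.3544/52.83 = 0.006708 hr
Wq(M/D/1) = ρ/(2(μ−λ)) = 0.003354 hr
Savings = 0.006708 − 0.003354 = 0.003354 hr

Final: 0.003354 hr


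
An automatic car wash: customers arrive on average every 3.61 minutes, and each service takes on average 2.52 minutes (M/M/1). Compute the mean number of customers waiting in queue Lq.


λ = 60/3.61 = 16.6205 /hr
μ = 60/2.52 = 23.8095 /hr
ρ = λ/μ = 16.6205/23.8095 = 0.6981
Lq = ρ²/(1−ρ) = 0.4873/0.3019 = 1.6139

Final: 1.6139


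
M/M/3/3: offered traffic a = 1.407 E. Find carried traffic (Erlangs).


B(3,1.407) = 0.120233 (Erlang-B)
Carried load = a(1 − B) = 1.407·(1 − 0.120233) = 1.407·0.879767 = 1.2378 E

Final: 1.2378 Erlangs


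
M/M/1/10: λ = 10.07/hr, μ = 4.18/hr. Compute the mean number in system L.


ρ = 10.07/4.18 = 2.4091
L = ρ[1 − (K+1)ρ^K + Kρ^(K+1)] / [(1−ρ)(1−ρ^(K+1))]
Numerator: 2.4091·(1 − 11·6584.637754 + 10·15862.990954) = 207663.381576
Denominator: (-1.4091)·(-15861.990954) = 22350.987253
L = 207663.381576/22350.987253 = 9.2910

Final: 9.2910


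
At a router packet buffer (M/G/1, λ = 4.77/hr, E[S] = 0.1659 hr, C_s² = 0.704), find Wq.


ρ = λ·E[S] = 4.77·0.1659 = 0.7913
E[S²] = E[S]²(1+C_s²) = 0.1659²·(1+0.704) = 0.046899
Wq = λ·E[S²]/(2(1−ρ)) = 4.77·0.046899/(2·0.2087) = 0.53607 hr

Final: 0.53607 hr


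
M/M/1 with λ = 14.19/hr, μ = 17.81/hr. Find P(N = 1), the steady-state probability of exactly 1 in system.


ρ = 14.19/17.81 = 0.7967
P_n = (1−ρ)·ρ^n = (1 − 0.7967)·0.7967^1 = 0.2033·0.796743 = 0.161943

Final: 0.161943


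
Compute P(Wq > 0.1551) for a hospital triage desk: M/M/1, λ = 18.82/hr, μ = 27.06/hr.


ρ = 18.82/27.06 = 0.6955
P(Wq > t) = ρ·e^{−(μ−λ)t} = 0.6955·e^{−1.2780}
= 0.6955·0.278587 = 0.193755

Final: 0.193755


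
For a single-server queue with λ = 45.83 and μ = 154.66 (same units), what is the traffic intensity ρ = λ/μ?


ρ = λ/μ = 45.83/154.66 = 0.2963

Final: 0.2963


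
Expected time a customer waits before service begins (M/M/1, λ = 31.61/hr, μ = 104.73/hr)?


ρ = 31.61/104.73 = 0.3018
Wq = ρ/(μ−λ) = 0.3018/(104.73 − 31.61) = 0.3018/73.12 = 0.004128 hr

Final: 0.004128 hr


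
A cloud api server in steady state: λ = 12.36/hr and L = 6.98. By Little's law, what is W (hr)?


W = L/λ = 6.98/12.36 = 0.5647 hr

Final: 0.5647 hr


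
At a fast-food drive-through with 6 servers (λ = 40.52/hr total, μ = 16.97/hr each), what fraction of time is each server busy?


ρ = λ/(cμ) = 40.52/(6·16.97) = 40.52/101.82 = 0.3980

Final: 0.3980


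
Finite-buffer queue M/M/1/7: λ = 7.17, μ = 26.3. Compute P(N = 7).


ρ = λ/μ = 7.17/26.3 = 0.2726
P_K = (1−ρ)ρ^K/(1−ρ^(K+1)) = (0.7274·0.0001119)/(1 − 0.00003051)
= 0.00008141/0.999969 = 0.00008142

Final: 0.00008142


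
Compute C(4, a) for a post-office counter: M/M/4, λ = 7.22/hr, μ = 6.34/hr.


a = λ/μ = 1.1388; ρ = a/4 = 0.2847
P₀ = 0.319351 (from M/M/c formula)
C(c,a) = [a^c/(c!(1−ρ))]·P₀ = [1.68187/(24·0.7153)]·0.319351
= 0.09797·0.319351 = 0.031287

Final: 0.031287


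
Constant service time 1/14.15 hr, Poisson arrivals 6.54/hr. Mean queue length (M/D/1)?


ρ = 6.54/14.15 = 0.4622
M/D/1: Lq = ρ²/(2(1−ρ)) = 0.2136/(2·0.5378) = 0.19860

Final: 0.19860


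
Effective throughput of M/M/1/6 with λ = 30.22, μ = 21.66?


ρ = 1.3952; P_K = (1−ρ)ρ^6/(1−ρ^7) = 0.313744
λ_eff = λ(1 − P_K) = 30.22·(1 − 0.313744) = 30.22·0.686256 = 20.7387 /hr

Final: 20.7387 /hr


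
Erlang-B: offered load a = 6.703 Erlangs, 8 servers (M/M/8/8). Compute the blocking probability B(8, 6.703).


B(c,a) = (a^c/c!) / Σ_{k=0}^{c} a^k/k!
a^8/8! = 101.072552
Σ terms (k=0..8): 1.00000 + 6.70300 + 22.46510 + 50.19453 + 84.11349 + 112.76254 + 125.97455 + 120.62963 + 101.07255 = 624.915398
B = 101.072552/624.915398 = 0.161738

Final: 0.161738


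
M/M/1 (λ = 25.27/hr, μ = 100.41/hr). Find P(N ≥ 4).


ρ = 25.27/100.41 = 0.2517
P(N ≥ n) = ρ^n = 0.2517^4 = 0.004012

Final: 0.004012


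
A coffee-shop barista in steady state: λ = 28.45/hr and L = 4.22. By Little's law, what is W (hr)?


W = L/λ = 4.22/28.45 = 0.1483 hr

Final: 0.1483 hr


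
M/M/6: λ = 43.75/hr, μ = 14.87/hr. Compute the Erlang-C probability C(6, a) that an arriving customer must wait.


a = λ/μ = 2.9422; ρ = a/6 = 0.4904
P₀ = 0.051969 (from M/M/c formula)
C(c,a) = [a^c/(c!(1−ρ))]·P₀ = [648.63822/(720·0.5096)]·0.051969
= 1.76769·0.051969 = 0.091866

Final: 0.091866


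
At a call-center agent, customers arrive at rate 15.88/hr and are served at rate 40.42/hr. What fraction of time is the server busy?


ρ = λ/μ = 15.88/40.42 = 0.3929

Final: 0.3929


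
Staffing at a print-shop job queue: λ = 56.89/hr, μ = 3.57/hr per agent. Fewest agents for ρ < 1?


Stability requires cμ > λ ⇔ c > λ/μ.
λ/μ = 56.89/3.57 = 15.9356
Minimum integer c = ⌊15.9356⌋ + 1 = 16
Check: 16·3.57 = 57.12 > 56.89, while 15·3.57 = 53.55 ≤ 56.89

Final: 16 servers


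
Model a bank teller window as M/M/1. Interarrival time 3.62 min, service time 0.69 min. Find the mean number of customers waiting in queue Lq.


λ = 60/3.62 = 16.5746 /hr
μ = 60/0.69 = 86.9565 /hr
ρ = λ/μ = 16.5746/86.9565 = 0.1906
Lq = ρ²/(1−ρ) = 0.03633/0.8094 = 0.04489

Final: 0.04489


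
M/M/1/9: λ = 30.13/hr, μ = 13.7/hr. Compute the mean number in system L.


ρ = 30.13/13.7 = 2.1993
L = ρ[1 − (K+1)ρ^K + Kρ^(K+1)] / [(1−ρ)(1−ρ^(K+1))]
Numerator: 2.1993·(1 − 10·1203.669014 + 9·2647.193240) = 25927.302705
Denominator: (-1.1993)·(-2646.193240) = 3173.500360
L = 25927.302705/3173.500360 = 8.1699

Final: 8.1699


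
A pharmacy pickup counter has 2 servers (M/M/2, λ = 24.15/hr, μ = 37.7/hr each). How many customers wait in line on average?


a = λ/μ = 0.6406; ρ = a/2 = 0.3203
P₀ = 0.514817
Lq = P₀·a^c·ρ / (c!·(1−ρ)²) = 0.514817·0.41035·0.3203/(2·0.46200)
= 0.07323

Final: 0.07323


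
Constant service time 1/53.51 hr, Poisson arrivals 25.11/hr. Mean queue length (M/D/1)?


ρ = 25.11/53.51 = 0.4693
M/D/1: Lq = ρ²/(2(1−ρ)) = 0.2202/(2·0.5307) = 0.20745

Final: 0.20745


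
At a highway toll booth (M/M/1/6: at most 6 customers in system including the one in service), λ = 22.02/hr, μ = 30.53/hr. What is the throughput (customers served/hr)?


ρ = 0.7213; P_K = (1−ρ)ρ^6/(1−ρ^7) = 0.043676
λ_eff = λ(1 − P_K) = 22.02·(1 − 0.043676) = 22.02·0.956324 = 21.0582 /hr

Final: 21.0582 /hr


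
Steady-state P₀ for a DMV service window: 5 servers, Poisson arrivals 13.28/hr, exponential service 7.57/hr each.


a = λ/μ = 13.28/7.57 = 1.7543; ρ = a/c = 0.3509
Σ_{k=0}^{4} a^k/k! (terms k=0..4) = 1.00000 + 1.75429 + 1.53877 + 0.89982 + 0.39464 = 5.58752
Tail: a^5/(5!(1−ρ)) = 16.61541/(120·0.6491) = 0.21330
P₀ = 1/(5.58752 + 0.21330) = 1/5.80082 = 0.172389

Final: 0.172389


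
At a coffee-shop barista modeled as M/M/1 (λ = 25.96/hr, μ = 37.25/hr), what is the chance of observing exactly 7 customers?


ρ = 25.96/37.25 = 0.6969
P_n = (1−ρ)·ρ^n = (1 − 0.6969)·0.6969^7 = 0.3031·0.079845 = 0.024200

Final: 0.024200


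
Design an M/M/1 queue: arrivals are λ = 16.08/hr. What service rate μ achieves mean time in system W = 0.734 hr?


W = 1/(μ−λ) ⇒ μ − λ = 1/W = 1/0.734 = 1.3624
μ = λ + 1/W = 16.08 + 1.3624 = 17.4424 per hr

Final: 17.4424 /hr


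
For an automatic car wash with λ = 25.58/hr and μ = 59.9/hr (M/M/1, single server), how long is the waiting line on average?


ρ = 25.58/59.9 = 0.4270
Lq = ρ²/(1−ρ) = 0.1824/0.5730 = 0.3183

Final: 0.3183


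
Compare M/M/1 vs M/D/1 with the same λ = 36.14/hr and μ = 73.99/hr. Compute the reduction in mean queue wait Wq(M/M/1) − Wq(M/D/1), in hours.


ρ = 36.14/73.99 = 0.4884
Wq(M/M/1) = ρ/(μ−λ) = 0.4884/37.85 = 0.01290 hr
Wq(M/D/1) = ρ/(2(μ−λ)) = 0.006452 hr
Savings = 0.01290 − 0.006452 = 0.006452 hr

Final: 0.006452 hr


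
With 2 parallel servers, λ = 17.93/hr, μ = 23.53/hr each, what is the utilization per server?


ρ = λ/(cμ) = 17.93/(2·23.53) = 17.93/47.06 = 0.3810

Final: 0.3810


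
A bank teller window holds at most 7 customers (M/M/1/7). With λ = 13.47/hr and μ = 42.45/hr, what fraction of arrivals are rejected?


ρ = λ/μ = 13.47/42.45 = 0.3173
P_K = (1−ρ)ρ^K/(1−ρ^(K+1)) = (0.6827·0.0003239)/(1 − 0.0001028)
= 0.0002211/0.999897 = 0.0002212

Final: 0.0002212


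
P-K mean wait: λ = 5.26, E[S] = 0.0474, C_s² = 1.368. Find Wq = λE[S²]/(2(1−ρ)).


ρ = λ·E[S] = 5.26·0.0474 = 0.2493
E[S²] = E[S]²(1+C_s²) = 0.0474²·(1+1.368) = 0.005320
Wq = λ·E[S²]/(2(1−ρ)) = 5.26·0.005320/(2·0.7507) = 0.01864 hr

Final: 0.01864 hr


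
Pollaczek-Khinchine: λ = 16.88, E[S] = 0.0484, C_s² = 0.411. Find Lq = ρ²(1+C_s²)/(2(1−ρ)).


ρ = λ·E[S] = 16.88·0.0484 = 0.8170
Lq = ρ²(1+C_s²)/(2(1−ρ)) = 0.6675·(1+0.411)/(2·0.1830)
= 0.6675·1.4110/0.3660 = 2.57313

Final: 2.57313


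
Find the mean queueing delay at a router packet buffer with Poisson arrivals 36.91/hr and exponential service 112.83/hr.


ρ = 36.91/112.83 = 0.3271
Wq = ρ/(μ−λ) = 0.3271/(112.83 − 36.91) = 0.3271/75.92 = 0.004309 hr

Final: 0.004309 hr


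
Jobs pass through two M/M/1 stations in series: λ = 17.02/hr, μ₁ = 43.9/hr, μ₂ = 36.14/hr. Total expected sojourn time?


Each node sees arrival rate λ = 17.02/hr (tandem ⇒ throughput preserved).
W₁ = 1/(μ₁−λ) = 1/(43.9−17.02) = 0.03720 hr
W₂ = 1/(μ₂−λ) = 1/(36.14−17.02) = 0.05230 hr
W_total = W₁ + W₂ = 0.03720 + 0.05230 = 0.08950 hr

Final: 0.08950 hr


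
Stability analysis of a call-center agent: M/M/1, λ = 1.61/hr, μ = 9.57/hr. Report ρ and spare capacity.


Total capacity cμ = 1·9.57 = 9.57/hr
ρ = λ/(cμ) = 1.61/9.57 = 0.1682
Stable ⇔ ρ < 1: YES
Spare capacity = cμ − λ = 9.57 − 1.61 = 7.96/hr

Final: ρ = 0.1682; stable; margin = 7.96/hr


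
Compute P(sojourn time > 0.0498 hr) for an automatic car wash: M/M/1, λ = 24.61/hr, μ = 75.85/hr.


W ~ Exponential(μ−λ) for M/M/1.
μ − λ = 75.85 − 24.61 = 51.2400
P(W > t) = e^{−(μ−λ)t} = e^{−2.5518} = 0.077945

Final: 0.077945


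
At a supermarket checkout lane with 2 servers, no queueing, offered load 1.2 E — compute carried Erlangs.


B(2,1.2) = 0.246575 (Erlang-B)
Carried load = a(1 − B) = 1.2·(1 − 0.246575) = 1.2·0.753425 = 0.9041 E

Final: 0.9041 Erlangs


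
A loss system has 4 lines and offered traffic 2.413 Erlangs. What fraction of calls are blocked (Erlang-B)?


B(c,a) = (a^c/c!) / Σ_{k=0}^{c} a^k/k!
a^4/4! = 1.412596
Σ terms (k=0..4): 1.00000 + 2.41300 + 2.91128 + 2.34164 + 1.41260 = 10.078524
B = 1.412596/10.078524 = 0.140159

Final: 0.140159


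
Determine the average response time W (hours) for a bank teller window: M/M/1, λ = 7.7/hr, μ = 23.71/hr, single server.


W = 1/(μ−λ) = 1/(23.71 − 7.7) = 1/16.01 = 0.06246 hr

Final: 0.06246 hr


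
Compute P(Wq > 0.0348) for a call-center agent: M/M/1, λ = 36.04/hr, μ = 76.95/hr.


ρ = 36.04/76.95 = 0.4684
P(Wq > t) = ρ·e^{−(μ−λ)t} = 0.4684·e^{−1.4237}
= 0.4684·0.240829 = 0.112794

Final: 0.112794


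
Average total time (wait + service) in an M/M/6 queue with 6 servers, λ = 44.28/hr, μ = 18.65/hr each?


a = 2.3743; ρ = 0.3957; P₀ = 0.092696
Lq = P₀·a^c·ρ/(c!(1−ρ)²) = 0.02499
Wq = Lq/λ = 0.02499/44.28 = 0.0005644 hr
W = Wq + 1/μ = 0.0005644 + 0.05362 = 0.05418 hr

Final: 0.05418 hr


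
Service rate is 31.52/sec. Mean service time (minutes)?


Mean service time = 1/μ = 1/31.52 second = 0.03173 second
In minutes: 0.03173 × 0.0166667 = 0.0005288 min

Final: 0.0005288 min


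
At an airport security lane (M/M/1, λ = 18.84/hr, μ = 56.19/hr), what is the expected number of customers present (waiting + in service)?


ρ = λ/μ = 18.84/56.19 = 0.3353
L = ρ/(1−ρ) = 0.3353/(1 − 0.3353) = 0.3353/0.6647 = 0.5044

Final: 0.5044


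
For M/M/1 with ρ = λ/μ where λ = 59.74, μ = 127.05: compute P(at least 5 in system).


ρ = 59.74/127.05 = 0.4702
P(N ≥ n) = ρ^n = 0.4702^5 = 0.022985

Final: 0.022985


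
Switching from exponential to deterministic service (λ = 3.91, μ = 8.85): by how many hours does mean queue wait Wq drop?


ρ = 3.91/8.85 = 0.4418
Wq(M/M/1) = ρ/(μ−λ) = 0.4418/4.94 = 0.08943 hr
Wq(M/D/1) = ρ/(2(μ−λ)) = 0.04472 hr
Savings = 0.08943 − 0.04472 = 0.04472 hr

Final: 0.04472 hr


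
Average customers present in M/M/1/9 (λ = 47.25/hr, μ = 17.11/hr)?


ρ = 47.25/17.11 = 2.7615
L = ρ[1 − (K+1)ρ^K + Kρ^(K+1)] / [(1−ρ)(1−ρ^(K+1))]
Numerator: 2.7615·(1 − 10·9340.416229 + 9·25793.960655) = 383143.328486
Denominator: (-1.7615)·(-25792.960655) = 45435.408190
L = 383143.328486/45435.408190 = 8.4327

Final: 8.4327


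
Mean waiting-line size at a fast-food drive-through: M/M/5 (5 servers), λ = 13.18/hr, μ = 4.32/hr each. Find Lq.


a = λ/μ = 3.0509; ρ = a/5 = 0.6102
P₀ = 0.044055
Lq = P₀·a^c·ρ / (c!·(1−ρ)²) = 0.044055·264.33722·0.6102/(120·0.15196)
= 0.38969

Final: 0.38969


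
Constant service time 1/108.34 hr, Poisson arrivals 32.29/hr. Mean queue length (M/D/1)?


ρ = 32.29/108.34 = 0.2980
M/D/1: Lq = ρ²/(2(1−ρ)) = 0.08883/(2·0.7020) = 0.06327

Final: 0.06327


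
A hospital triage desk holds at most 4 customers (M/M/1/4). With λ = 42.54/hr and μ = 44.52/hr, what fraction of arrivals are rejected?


ρ = λ/μ = 42.54/44.52 = 0.9555
P_K = (1−ρ)ρ^K/(1−ρ^(K+1)) = (0.04447·0.833622)/(1 − 0.796547)
= 0.037075/0.203453 = 0.182228

Final: 0.182228


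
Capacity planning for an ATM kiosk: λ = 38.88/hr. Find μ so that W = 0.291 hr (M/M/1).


W = 1/(μ−λ) ⇒ μ − λ = 1/W = 1/0.291 = 3.4364
μ = λ + 1/W = 38.88 + 3.4364 = 42.3164 per hr

Final: 42.3164 /hr


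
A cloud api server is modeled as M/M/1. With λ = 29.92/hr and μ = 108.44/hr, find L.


ρ = λ/μ = 29.92/108.44 = 0.2759
L = ρ/(1−ρ) = 0.2759/(1 − 0.2759) = 0.2759/0.7241 = 0.3810

Final: 0.3810


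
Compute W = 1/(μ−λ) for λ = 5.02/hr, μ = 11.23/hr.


W = 1/(μ−λ) = 1/(11.23 − 5.02) = 1/6.21 = 0.1610 hr

Final: 0.1610 hr


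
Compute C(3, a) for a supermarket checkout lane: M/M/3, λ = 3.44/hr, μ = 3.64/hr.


a = λ/μ = 0.9451; ρ = a/3 = 0.3150
P₀ = 0.385061 (from M/M/c formula)
C(c,a) = [a^c/(c!(1−ρ))]·P₀ = [0.84406/(6·0.6850)]·0.385061
= 0.20537·0.385061 = 0.079081

Final: 0.079081


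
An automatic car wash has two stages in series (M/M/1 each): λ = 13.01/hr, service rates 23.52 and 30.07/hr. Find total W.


Each node sees arrival rate λ = 13.01/hr (tandem ⇒ throughput preserved).
W₁ = 1/(μ₁−λ) = 1/(23.52−13.01) = 0.09515 hr
W₂ = 1/(μ₂−λ) = 1/(30.07−13.01) = 0.05862 hr
W_total = W₁ + W₂ = 0.09515 + 0.05862 = 0.15376 hr

Final: 0.15376 hr


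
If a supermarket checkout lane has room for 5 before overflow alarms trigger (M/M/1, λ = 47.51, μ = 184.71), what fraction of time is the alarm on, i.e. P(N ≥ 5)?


ρ = 47.51/184.71 = 0.2572
P(N ≥ n) = ρ^n = 0.2572^5 = 0.001126

Final: 0.001126


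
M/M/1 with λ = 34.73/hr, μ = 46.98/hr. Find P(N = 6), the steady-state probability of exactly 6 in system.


ρ = 34.73/46.98 = 0.7393
P_n = (1−ρ)·ρ^n = (1 − 0.7393)·0.7393^6 = 0.2607·0.163211 = 0.042557

Final: 0.042557


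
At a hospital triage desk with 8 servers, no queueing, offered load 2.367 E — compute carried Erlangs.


B(8,2.367) = 0.002293 (Erlang-B)
Carried load = a(1 − B) = 2.367·(1 − 0.002293) = 2.367·0.997707 = 2.3616 E

Final: 2.3616 Erlangs


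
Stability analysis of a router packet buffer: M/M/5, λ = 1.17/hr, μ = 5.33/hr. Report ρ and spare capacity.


Total capacity cμ = 5·5.33 = 26.65/hr
ρ = λ/(cμ) = 1.17/26.65 = 0.04390
Stable ⇔ ρ < 1: YES
Spare capacity = cμ − λ = 26.65 − 1.17 = 25.48/hr

Final: ρ = 0.04390; stable; margin = 25.48/hr


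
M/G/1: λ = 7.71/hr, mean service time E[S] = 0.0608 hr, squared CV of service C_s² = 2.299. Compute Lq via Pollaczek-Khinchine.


ρ = λ·E[S] = 7.71·0.0608 = 0.4688
Lq = ρ²(1+C_s²)/(2(1−ρ)) = 0.2197·(1+2.299)/(2·0.5312)
= 0.2197·3.2990/1.0625 = 0.68231

Final: 0.68231


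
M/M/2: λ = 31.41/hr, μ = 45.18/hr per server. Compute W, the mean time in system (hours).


a = 0.6952; ρ = 0.3476; P₀ = 0.484109
Lq = P₀·a^c·ρ/(c!(1−ρ)²) = 0.09555
Wq = Lq/λ = 0.09555/31.41 = 0.003042 hr
W = Wq + 1/μ = 0.003042 + 0.02213 = 0.02518 hr

Final: 0.02518 hr


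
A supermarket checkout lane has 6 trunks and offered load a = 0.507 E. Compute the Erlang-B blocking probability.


B(c,a) = (a^c/c!) / Σ_{k=0}^{c} a^k/k!
a^6/6! = 0.00002359
Σ terms (k=0..6): 1.00000 + 0.50700 + 0.12852 + 0.02172 + 0.002753 + 0.0002792 + 0.00002359 = 1.660301
B = 0.00002359/1.660301 = 0.00001421

Final: 0.00001421


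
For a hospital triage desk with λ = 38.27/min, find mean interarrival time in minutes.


Mean interarrival time = 1/λ = 1/38.27 minute = 0.02613 minute
In minutes: 0.02613 × 1 = 0.02613 min

Final: 0.02613 min


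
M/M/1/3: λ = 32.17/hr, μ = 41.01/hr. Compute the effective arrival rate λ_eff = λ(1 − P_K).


ρ = 0.7844; P_K = (1−ρ)ρ^3/(1−ρ^4) = 0.167461
λ_eff = λ(1 − P_K) = 32.17·(1 − 0.167461) = 32.17·0.832539 = 26.7828 /hr

Final: 26.7828 /hr


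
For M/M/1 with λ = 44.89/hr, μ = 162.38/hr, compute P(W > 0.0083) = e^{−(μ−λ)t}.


W ~ Exponential(μ−λ) for M/M/1.
μ − λ = 162.38 − 44.89 = 117.4900
P(W > t) = e^{−(μ−λ)t} = e^{−0.9752} = 0.377129

Final: 0.377129


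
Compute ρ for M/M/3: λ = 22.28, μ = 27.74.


ρ = λ/(cμ) = 22.28/(3·27.74) = 22.28/83.22 = 0.2677

Final: 0.2677


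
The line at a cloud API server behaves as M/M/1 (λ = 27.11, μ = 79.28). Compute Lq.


ρ = 27.11/79.28 = 0.3420
Lq = ρ²/(1−ρ) = 0.1169/0.6580 = 0.1777

Final: 0.1777


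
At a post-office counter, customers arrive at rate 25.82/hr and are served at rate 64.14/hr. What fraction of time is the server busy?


ρ = λ/μ = 25.82/64.14 = 0.4026

Final: 0.4026


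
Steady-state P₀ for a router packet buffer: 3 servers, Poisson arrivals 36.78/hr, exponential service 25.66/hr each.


a = λ/μ = 36.78/25.66 = 1.4334; ρ = a/c = 0.4778
Σ_{k=0}^{2} a^k/k! (terms k=0..2) = 1.00000 + 1.43336 + 1.02726 = 3.46062
Tail: a^3/(3!(1−ρ)) = 2.94486/(6·0.5222) = 0.93987
P₀ = 1/(3.46062 + 0.93987) = 1/4.40048 = 0.227248

Final: 0.227248


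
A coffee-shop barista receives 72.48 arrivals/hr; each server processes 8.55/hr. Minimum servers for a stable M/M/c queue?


Stability requires cμ > λ ⇔ c > λ/μ.
λ/μ = 72.48/8.55 = 8.4772
Minimum integer c = ⌊8.4772⌋ + 1 = 9
Check: 9·8.55 = 76.95 > 72.48, while 8·8.55 = 68.40 ≤ 72.48

Final: 9 servers


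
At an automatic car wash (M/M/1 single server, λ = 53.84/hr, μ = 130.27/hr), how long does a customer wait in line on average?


ρ = 53.84/130.27 = 0.4133
Wq = ρ/(μ−λ) = 0.4133/(130.27 − 53.84) = 0.4133/76.43 = 0.005408 hr

Final: 0.005408 hr


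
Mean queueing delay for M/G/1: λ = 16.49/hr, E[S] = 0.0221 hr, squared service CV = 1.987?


ρ = λ·E[S] = 16.49·0.0221 = 0.3644
E[S²] = E[S]²(1+C_s²) = 0.0221²·(1+1.987) = 0.001459
Wq = λ·E[S²]/(2(1−ρ)) = 16.49·0.001459/(2·0.6356) = 0.01893 hr

Final: 0.01893 hr


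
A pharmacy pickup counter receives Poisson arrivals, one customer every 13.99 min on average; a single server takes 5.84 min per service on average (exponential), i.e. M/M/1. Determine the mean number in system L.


λ = 60/13.99 = 4.2888 /hr
μ = 60/5.84 = 10.2740 /hr
ρ = λ/μ = 4.2888/10.2740 = 0.4174
L = ρ/(1−ρ) = 0.4174/0.5826 = 0.7166

Final: 0.7166


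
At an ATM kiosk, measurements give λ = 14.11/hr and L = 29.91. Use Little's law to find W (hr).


W = L/λ = 29.91/14.11 = 2.1198 hr

Final: 2.1198 hr


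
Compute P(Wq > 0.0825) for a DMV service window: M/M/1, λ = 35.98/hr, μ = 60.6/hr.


ρ = 35.98/60.6 = 0.5937
P(Wq > t) = ρ·e^{−(μ−λ)t} = 0.5937·e^{−2.0312}
= 0.5937·0.131185 = 0.077888

Final: 0.077888


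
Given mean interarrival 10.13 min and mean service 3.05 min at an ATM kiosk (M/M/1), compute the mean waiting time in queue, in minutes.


λ = 60/10.13 = 5.9230 /hr
μ = 60/3.05 = 19.6721 /hr
ρ = λ/μ = 5.9230/19.6721 = 0.3011
Wq = ρ/(μ−λ) = 0.3011/(19.6721−5.9230) = 0.02190 hr
In minutes: 0.02190·60 = 1.314 min

Final: 1.314 min


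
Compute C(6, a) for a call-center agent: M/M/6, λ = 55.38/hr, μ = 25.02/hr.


a = λ/μ = 2.2134; ρ = a/6 = 0.3689
P₀ = 0.109026 (from M/M/c formula)
C(c,a) = [a^c/(c!(1−ρ))]·P₀ = [117.59636/(720·0.6311)]·0.109026
= 0.25880·0.109026 = 0.028216

Final: 0.028216


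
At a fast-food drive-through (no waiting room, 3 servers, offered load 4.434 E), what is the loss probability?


B(c,a) = (a^c/c!) / Σ_{k=0}^{c} a^k/k!
a^3/3! = 14.529003
Σ terms (k=0..3): 1.00000 + 4.43400 + 9.83018 + 14.52900 = 29.793181
B = 14.529003/29.793181 = 0.487662

Final: 0.487662


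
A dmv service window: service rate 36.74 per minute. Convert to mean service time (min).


Mean service time = 1/μ = 1/36.74 minute = 0.02722 minute
In minutes: 0.02722 × 1 = 0.02722 min

Final: 0.02722 min


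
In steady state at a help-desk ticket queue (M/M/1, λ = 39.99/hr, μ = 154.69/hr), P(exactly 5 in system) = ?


ρ = 39.99/154.69 = 0.2585
P_n = (1−ρ)·ρ^n = (1 − 0.2585)·0.2585^5 = 0.7415·0.001155 = 0.0008561

Final: 0.0008561


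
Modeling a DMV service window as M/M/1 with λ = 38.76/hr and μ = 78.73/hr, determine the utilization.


ρ = λ/μ = 38.76/78.73 = 0.4923

Final: 0.4923


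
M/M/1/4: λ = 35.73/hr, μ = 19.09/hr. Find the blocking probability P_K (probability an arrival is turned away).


ρ = λ/μ = 35.73/19.09 = 1.8717
P_K = (1−ρ)ρ^K/(1−ρ^(K+1)) = (-0.8717·12.271802)/(1 − 22.968648)
= -10.696846/-21.968648 = 0.486914

Final: 0.486914


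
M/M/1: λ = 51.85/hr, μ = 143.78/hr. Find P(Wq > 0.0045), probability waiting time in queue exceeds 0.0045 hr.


ρ = 51.85/143.78 = 0.3606
P(Wq > t) = ρ·e^{−(μ−λ)t} = 0.3606·e^{−0.4137}
= 0.3606·0.661209 = 0.238446

Final: 0.238446


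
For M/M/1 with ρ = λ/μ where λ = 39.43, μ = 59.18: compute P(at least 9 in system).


ρ = 39.43/59.18 = 0.6663
P(N ≥ n) = ρ^n = 0.6663^9 = 0.025874

Final: 0.025874


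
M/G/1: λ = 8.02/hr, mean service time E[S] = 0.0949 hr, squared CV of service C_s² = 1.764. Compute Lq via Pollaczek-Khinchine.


ρ = λ·E[S] = 8.02·0.0949 = 0.7611
Lq = ρ²(1+C_s²)/(2(1−ρ)) = 0.5793·(1+1.764)/(2·0.2389)
= 0.5793·2.7640/0.4778 = 3.35096

Final: 3.35096


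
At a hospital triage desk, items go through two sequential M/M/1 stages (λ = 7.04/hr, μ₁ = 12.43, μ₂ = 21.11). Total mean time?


Each node sees arrival rate λ = 7.04/hr (tandem ⇒ throughput preserved).
W₁ = 1/(μ₁−λ) = 1/(12.43−7.04) = 0.18553 hr
W₂ = 1/(μ₂−λ) = 1/(21.11−7.04) = 0.07107 hr
W_total = W₁ + W₂ = 0.18553 + 0.07107 = 0.25660 hr

Final: 0.25660 hr


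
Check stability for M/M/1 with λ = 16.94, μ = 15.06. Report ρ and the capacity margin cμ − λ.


Total capacity cμ = 1·15.06 = 15.06/hr
ρ = λ/(cμ) = 16.94/15.06 = 1.1248
Stable ⇔ ρ < 1: NO
Spare capacity = cμ − λ = 15.06 − 16.94 = -1.88/hr

Final: ρ = 1.1248; unstable; margin = -1.88/hr


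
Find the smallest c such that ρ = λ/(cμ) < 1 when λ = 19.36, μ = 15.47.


Stability requires cμ > λ ⇔ c > λ/μ.
λ/μ = 19.36/15.47 = 1.2515
Minimum integer c = ⌊1.2515⌋ + 1 = 2
Check: 2·15.47 = 30.94 > 19.36, while 1·15.47 = 15.47 ≤ 19.36

Final: 2 servers


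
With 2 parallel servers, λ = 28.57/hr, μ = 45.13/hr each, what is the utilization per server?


ρ = λ/(cμ) = 28.57/(2·45.13) = 28.57/90.26 = 0.3165

Final: 0.3165


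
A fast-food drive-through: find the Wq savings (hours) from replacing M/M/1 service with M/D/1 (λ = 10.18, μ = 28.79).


ρ = 10.18/28.79 = 0.3536
Wq(M/M/1) = ρ/(μ−λ) = 0.3536/18.61 = 0.01900 hr
Wq(M/D/1) = ρ/(2(μ−λ)) = 0.009500 hr
Savings = 0.01900 − 0.009500 = 0.009500 hr

Final: 0.009500 hr


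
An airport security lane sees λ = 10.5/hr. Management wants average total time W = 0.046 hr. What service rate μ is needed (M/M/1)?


W = 1/(μ−λ) ⇒ μ − λ = 1/W = 1/0.046 = 21.7391
μ = λ + 1/W = 10.5 + 21.7391 = 32.2391 per hr

Final: 32.2391 /hr


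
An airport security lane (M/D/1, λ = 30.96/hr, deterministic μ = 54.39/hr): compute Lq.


ρ = 30.96/54.39 = 0.5692
M/D/1: Lq = ρ²/(2(1−ρ)) = 0.3240/(2·0.4308) = 0.37608

Final: 0.37608


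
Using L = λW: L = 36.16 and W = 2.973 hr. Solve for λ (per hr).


λ = L/W = 36.16/2.973 = 12.1628 /hr

Final: 12.1628 /hr


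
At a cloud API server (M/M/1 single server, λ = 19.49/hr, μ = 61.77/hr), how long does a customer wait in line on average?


ρ = 19.49/61.77 = 0.3155
Wq = ρ/(μ−λ) = 0.3155/(61.77 − 19.49) = 0.3155/42.28 = 0.007463 hr

Final: 0.007463 hr


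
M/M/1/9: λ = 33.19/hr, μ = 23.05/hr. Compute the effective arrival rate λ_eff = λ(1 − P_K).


ρ = 1.4399; P_K = (1−ρ)ρ^9/(1−ρ^10) = 0.313701
λ_eff = λ(1 − P_K) = 33.19·(1 − 0.313701) = 33.19·0.686299 = 22.7783 /hr

Final: 22.7783 /hr


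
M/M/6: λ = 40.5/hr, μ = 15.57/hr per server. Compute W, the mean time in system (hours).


a = 2.6012; ρ = 0.4335; P₀ = 0.073656
Lq = P₀·a^c·ρ/(c!(1−ρ)²) = 0.04281
Wq = Lq/λ = 0.04281/40.5 = 0.001057 hr
W = Wq + 1/μ = 0.001057 + 0.06423 = 0.06528 hr

Final: 0.06528 hr


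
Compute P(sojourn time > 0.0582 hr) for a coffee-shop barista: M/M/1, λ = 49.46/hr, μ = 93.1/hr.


W ~ Exponential(μ−λ) for M/M/1.
μ − λ = 93.1 − 49.46 = 43.6400
P(W > t) = e^{−(μ−λ)t} = e^{−2.5398} = 0.078878

Final: 0.078878


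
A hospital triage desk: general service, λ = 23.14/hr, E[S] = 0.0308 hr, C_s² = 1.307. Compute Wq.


ρ = λ·E[S] = 23.14·0.0308 = 0.7127
E[S²] = E[S]²(1+C_s²) = 0.0308²·(1+1.307) = 0.002189
Wq = λ·E[S²]/(2(1−ρ)) = 23.14·0.002189/(2·0.2873) = 0.08814 hr

Final: 0.08814 hr


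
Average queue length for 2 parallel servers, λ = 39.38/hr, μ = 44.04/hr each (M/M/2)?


a = λ/μ = 0.8942; ρ = a/2 = 0.4471
P₀ = 0.382081
Lq = P₀·a^c·ρ / (c!·(1−ρ)²) = 0.382081·0.79957·0.4471/(2·0.30571)
= 0.22340

Final: 0.22340


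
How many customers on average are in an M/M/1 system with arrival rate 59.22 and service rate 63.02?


ρ = λ/μ = 59.22/63.02 = 0.9397
L = ρ/(1−ρ) = 0.9397/(1 − 0.9397) = 0.9397/0.06030 = 15.5842

Final: 15.5842


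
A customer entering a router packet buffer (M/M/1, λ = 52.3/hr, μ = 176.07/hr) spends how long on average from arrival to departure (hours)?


W = 1/(μ−λ) = 1/(176.07 − 52.3) = 1/123.77 = 0.008080 hr

Final: 0.008080 hr


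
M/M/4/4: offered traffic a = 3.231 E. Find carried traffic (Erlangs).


B(4,3.231) = 0.231521 (Erlang-B)
Carried load = a(1 − B) = 3.231·(1 − 0.231521) = 3.231·0.768479 = 2.4830 E

Final: 2.4830 Erlangs


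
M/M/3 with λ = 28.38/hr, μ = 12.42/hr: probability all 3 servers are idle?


a = λ/μ = 28.38/12.42 = 2.2850; ρ = a/c = 0.7617
Σ_{k=0}^{2} a^k/k! (terms k=0..2) = 1.00000 + 2.28502 + 2.61067 = 5.89569
Tail: a^3/(3!(1−ρ)) = 11.93088/(6·0.2383) = 8.34355
P₀ = 1/(5.89569 + 8.34355) = 1/14.23924 = 0.070228

Final: 0.070228


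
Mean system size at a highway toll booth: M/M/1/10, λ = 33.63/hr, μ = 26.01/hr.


ρ = 33.63/26.01 = 1.2930
L = ρ[1 − (K+1)ρ^K + Kρ^(K+1)] / [(1−ρ)(1−ρ^(K+1))]
Numerator: 1.2930·(1 − 11·13.057654 + 10·16.883080) = 33.871271
Denominator: (-0.2930)·(-15.883080) = 4.653174
L = 33.871271/4.653174 = 7.2792

Final: 7.2792


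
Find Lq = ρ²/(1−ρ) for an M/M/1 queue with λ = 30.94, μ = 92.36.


ρ = 30.94/92.36 = 0.3350
Lq = ρ²/(1−ρ) = 0.1122/0.6650 = 0.1688

Final: 0.1688


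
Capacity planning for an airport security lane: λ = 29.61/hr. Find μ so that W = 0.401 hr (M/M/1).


W = 1/(μ−λ) ⇒ μ − λ = 1/W = 1/0.401 = 2.4938
μ = λ + 1/W = 29.61 + 2.4938 = 32.1038 per hr

Final: 32.1038 /hr


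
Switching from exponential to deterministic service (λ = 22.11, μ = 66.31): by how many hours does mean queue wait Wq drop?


ρ = 22.11/66.31 = 0.3334
Wq(M/M/1) = ρ/(μ−λ) = 0.3334/44.20 = 0.007544 hr
Wq(M/D/1) = ρ/(2(μ−λ)) = 0.003772 hr
Savings = 0.007544 − 0.003772 = 0.003772 hr

Final: 0.003772 hr


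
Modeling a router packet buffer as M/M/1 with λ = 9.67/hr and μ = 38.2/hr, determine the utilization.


ρ = λ/μ = 9.67/38.2 = 0.2531

Final: 0.2531


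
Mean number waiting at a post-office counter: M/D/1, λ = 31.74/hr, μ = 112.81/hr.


ρ = 31.74/112.81 = 0.2814
M/D/1: Lq = ρ²/(2(1−ρ)) = 0.07916/(2·0.7186) = 0.05508

Final: 0.05508


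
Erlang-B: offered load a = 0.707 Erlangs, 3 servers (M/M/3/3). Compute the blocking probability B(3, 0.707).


B(c,a) = (a^c/c!) / Σ_{k=0}^{c} a^k/k!
a^3/3! = 0.058899
Σ terms (k=0..3): 1.00000 + 0.70700 + 0.24992 + 0.05890 = 2.015823
B = 0.058899/2.015823 = 0.029218

Final: 0.029218


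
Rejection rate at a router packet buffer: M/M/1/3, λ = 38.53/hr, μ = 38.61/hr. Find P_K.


ρ = λ/μ = 38.53/38.61 = 0.9979
P_K = (1−ρ)ρ^K/(1−ρ^(K+1)) = (0.002072·0.993797)/(1 − 0.991738)
= 0.002059/0.008262 = 0.249223

Final: 0.249223


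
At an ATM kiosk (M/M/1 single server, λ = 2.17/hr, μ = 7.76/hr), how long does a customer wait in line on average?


ρ = 2.17/7.76 = 0.2796
Wq = ρ/(μ−λ) = 0.2796/(7.76 − 2.17) = 0.2796/5.59 = 0.05002 hr

Final: 0.05002 hr


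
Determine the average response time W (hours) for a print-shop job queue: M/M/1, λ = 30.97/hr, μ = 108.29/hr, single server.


W = 1/(μ−λ) = 1/(108.29 − 30.97) = 1/77.32 = 0.01293 hr

Final: 0.01293 hr


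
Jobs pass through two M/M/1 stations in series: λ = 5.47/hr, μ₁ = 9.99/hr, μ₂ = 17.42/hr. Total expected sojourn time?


Each node sees arrival rate λ = 5.47/hr (tandem ⇒ throughput preserved).
W₁ = 1/(μ₁−λ) = 1/(9.99−5.47) = 0.22124 hr
W₂ = 1/(μ₂−λ) = 1/(17.42−5.47) = 0.08368 hr
W_total = W₁ + W₂ = 0.22124 + 0.08368 = 0.30492 hr

Final: 0.30492 hr


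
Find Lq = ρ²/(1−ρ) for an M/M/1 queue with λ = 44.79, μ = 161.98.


ρ = 44.79/161.98 = 0.2765
Lq = ρ²/(1−ρ) = 0.07646/0.7235 = 0.1057

Final: 0.1057


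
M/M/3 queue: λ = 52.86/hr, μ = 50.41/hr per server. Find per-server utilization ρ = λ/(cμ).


ρ = λ/(cμ) = 52.86/(3·50.41) = 52.86/151.23 = 0.3495

Final: 0.3495


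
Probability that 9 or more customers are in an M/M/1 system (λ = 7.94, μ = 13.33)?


ρ = 7.94/13.33 = 0.5956
P(N ≥ n) = ρ^n = 0.5956^9 = 0.009439

Final: 0.009439


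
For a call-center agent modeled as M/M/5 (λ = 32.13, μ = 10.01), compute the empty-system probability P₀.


a = λ/μ = 32.13/10.01 = 3.2098; ρ = a/c = 0.6420
Σ_{k=0}^{4} a^k/k! (terms k=0..4) = 1.00000 + 3.20979 + 5.15138 + 5.51161 + 4.42278 = 19.29556
Tail: a^5/(5!(1−ρ)) = 340.70871/(120·0.3580) = 7.92991
P₀ = 1/(19.29556 + 7.92991) = 1/27.22547 = 0.036730

Final: 0.036730


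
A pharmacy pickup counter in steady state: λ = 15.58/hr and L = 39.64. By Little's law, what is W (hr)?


W = L/λ = 39.64/15.58 = 2.5443 hr

Final: 2.5443 hr


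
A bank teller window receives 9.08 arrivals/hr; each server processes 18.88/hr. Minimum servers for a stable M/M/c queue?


Stability requires cμ > λ ⇔ c > λ/μ.
λ/μ = 9.08/18.88 = 0.4809
Minimum integer c = ⌊0.4809⌋ + 1 = 1
Check: 1·18.88 = 18.88 > 9.08, while 0·18.88 = 0.00 ≤ 9.08

Final: 1 servers


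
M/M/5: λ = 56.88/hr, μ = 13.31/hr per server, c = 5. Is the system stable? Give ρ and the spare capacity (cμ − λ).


Total capacity cμ = 5·13.31 = 66.55/hr
ρ = λ/(cμ) = 56.88/66.55 = 0.8547
Stable ⇔ ρ < 1: YES
Spare capacity = cμ − λ = 66.55 − 56.88 = 9.67/hr

Final: ρ = 0.8547; stable; margin = 9.67/hr


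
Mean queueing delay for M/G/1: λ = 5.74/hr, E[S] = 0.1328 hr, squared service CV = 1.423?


ρ = λ·E[S] = 5.74·0.1328 = 0.7623
E[S²] = E[S]²(1+C_s²) = 0.1328²·(1+1.423) = 0.042732
Wq = λ·E[S²]/(2(1−ρ)) = 5.74·0.042732/(2·0.2377) = 0.51588 hr

Final: 0.51588 hr


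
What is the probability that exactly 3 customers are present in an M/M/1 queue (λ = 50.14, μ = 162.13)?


ρ = 50.14/162.13 = 0.3093
P_n = (1−ρ)·ρ^n = (1 − 0.3093)·0.3093^3 = 0.6907·0.029578 = 0.020430

Final: 0.020430


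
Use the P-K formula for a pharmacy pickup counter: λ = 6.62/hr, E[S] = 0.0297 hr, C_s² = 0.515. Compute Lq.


ρ = λ·E[S] = 6.62·0.0297 = 0.1966
Lq = ρ²(1+C_s²)/(2(1−ρ)) = 0.03866·(1+0.515)/(2·0.8034)
= 0.03866·1.5150/1.6068 = 0.03645

Final: 0.03645
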